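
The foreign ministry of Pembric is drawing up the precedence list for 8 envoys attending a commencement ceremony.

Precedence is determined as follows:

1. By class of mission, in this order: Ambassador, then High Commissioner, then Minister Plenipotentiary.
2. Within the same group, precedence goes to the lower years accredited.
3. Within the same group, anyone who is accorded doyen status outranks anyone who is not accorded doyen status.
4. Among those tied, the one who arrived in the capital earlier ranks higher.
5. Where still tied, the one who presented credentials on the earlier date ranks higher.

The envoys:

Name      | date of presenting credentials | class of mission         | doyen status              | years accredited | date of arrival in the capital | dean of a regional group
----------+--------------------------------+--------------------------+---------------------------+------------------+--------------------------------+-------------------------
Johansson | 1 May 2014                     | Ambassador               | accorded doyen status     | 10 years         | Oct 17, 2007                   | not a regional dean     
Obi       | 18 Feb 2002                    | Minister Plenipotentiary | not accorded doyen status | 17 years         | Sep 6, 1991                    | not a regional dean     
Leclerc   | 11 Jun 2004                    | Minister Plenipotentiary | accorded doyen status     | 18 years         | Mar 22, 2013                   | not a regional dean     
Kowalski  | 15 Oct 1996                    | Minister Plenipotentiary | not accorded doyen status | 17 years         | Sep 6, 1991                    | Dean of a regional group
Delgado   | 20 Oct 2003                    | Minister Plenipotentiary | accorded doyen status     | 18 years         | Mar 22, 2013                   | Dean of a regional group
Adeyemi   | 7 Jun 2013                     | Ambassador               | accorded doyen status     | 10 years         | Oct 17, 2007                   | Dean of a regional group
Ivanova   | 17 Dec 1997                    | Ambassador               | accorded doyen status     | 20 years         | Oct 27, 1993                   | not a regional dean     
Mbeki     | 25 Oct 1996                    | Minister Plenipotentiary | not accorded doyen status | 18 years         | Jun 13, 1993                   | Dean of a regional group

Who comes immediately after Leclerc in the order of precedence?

By class of mission: Adeyemi, Johansson and Ivanova (Ambassador); then Kowalski, Obi, Delgado, Leclerc and Mbeki (Minister Plenipotentiary).
Among Adeyemi, Johansson and Ivanova, by years accredited (lower first): Adeyemi and Johansson (10 years) before Ivanova (20 years).
Adeyemi and Johansson are each accorded doyen status, so the next rule applies.
Adeyemi and Johansson both have date of arrival in the capital Oct 17, 2007, so the next rule applies.
Among Adeyemi and Johansson, by date of presenting credentials (earlier first): Adeyemi (7 Jun 2013) before Johansson (1 May 2014).
Among Kowalski, Obi, Delgado, Leclerc and Mbeki, by years accredited (lower first): Kowalski and Obi (17 years) before Delgado, Leclerc and Mbeki (18 years).
Kowalski and Obi are each not accorded doyen status, so the next rule applies.
Kowalski and Obi both have date of arrival in the capital Sep 6, 1991, so the next rule applies.
Among Kowalski and Obi, by date of presenting credentials (earlier first): Kowalski (15 Oct 1996) before Obi (18 Feb 2002).
Among Delgado, Leclerc and Mbeki, accorded doyen status before not accorded doyen status: Delgado and Leclerc (accorded doyen status) before Mbeki (not accorded doyen status).
Delgado and Leclerc both have date of arrival in the capital Mar 22, 2013, so the next rule applies.
Among Delgado and Leclerc, by date of presenting credentials (earlier first): Delgado (20 Oct 2003) before Leclerc (11 Jun 2004).
Order: Adeyemi, Johansson, Ivanova, Kowalski, Obi, Delgado, Leclerc, Mbeki.

Mbeki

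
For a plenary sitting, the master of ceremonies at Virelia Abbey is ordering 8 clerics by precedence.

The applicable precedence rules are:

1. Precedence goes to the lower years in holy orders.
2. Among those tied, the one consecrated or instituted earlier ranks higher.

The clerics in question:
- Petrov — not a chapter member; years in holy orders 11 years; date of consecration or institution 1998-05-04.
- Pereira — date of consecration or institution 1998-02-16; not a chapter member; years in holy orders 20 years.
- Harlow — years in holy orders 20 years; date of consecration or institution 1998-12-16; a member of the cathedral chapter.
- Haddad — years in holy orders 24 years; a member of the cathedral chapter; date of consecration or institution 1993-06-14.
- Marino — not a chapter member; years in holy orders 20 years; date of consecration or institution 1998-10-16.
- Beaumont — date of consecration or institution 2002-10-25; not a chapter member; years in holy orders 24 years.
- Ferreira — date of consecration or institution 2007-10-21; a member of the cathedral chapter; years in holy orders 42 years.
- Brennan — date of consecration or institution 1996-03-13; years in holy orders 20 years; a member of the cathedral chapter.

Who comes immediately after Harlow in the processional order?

By years in holy orders (lower first): Petrov (11 years); then Brennan, Pereira, Marino and Harlow (each 20 years); then Haddad and Beaumont (both 24 years); then Ferreira (42 years).
Among Brennan, Pereira, Marino and Harlow, by date of consecration or institution (earlier first): Brennan (1996-03-13) before Pereira (1998-02-16) before Marino (1998-10-16) before Harlow (1998-12-16).
Among Haddad and Beaumont, by date of consecration or institution (earlier first): Haddad (1993-06-14) before Beaumont (2002-10-25).
Order: Petrov, Brennan, Pereira, Marino, Harlow, Haddad, Beaumont, Ferreira.

Haddad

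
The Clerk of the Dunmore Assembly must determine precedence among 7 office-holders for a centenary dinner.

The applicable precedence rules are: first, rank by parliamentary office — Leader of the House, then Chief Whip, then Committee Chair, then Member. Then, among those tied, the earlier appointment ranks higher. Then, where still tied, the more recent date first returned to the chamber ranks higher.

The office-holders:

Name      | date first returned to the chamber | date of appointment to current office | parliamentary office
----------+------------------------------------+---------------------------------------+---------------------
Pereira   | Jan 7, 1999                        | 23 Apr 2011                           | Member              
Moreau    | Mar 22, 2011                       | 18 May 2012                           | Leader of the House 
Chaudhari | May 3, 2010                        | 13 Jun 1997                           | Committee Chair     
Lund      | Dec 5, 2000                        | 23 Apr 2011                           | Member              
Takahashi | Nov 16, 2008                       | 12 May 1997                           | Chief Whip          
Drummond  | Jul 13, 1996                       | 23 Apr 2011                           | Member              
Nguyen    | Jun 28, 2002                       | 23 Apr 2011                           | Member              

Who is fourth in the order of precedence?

By parliamentary office: Moreau (Leader of the House); then Takahashi (Chief Whip); then Chaudhari (Committee Chair); then Nguyen, Lund, Pereira and Drummond (Member).
Nguyen, Lund, Pereira and Drummond all have date of appointment to current office 23 Apr 2011, so the next rule applies.
Among Nguyen, Lund, Pereira and Drummond, by date first returned to the chamber (later first): Nguyen (Jun 28, 2002) before Lund (Dec 5, 2000) before Pereira (Jan 7, 1999) before Drummond (Jul 13, 1996).
Order: Moreau, Takahashi, Chaudhari, Nguyen, Lund, Pereira, Drummond.

Nguyen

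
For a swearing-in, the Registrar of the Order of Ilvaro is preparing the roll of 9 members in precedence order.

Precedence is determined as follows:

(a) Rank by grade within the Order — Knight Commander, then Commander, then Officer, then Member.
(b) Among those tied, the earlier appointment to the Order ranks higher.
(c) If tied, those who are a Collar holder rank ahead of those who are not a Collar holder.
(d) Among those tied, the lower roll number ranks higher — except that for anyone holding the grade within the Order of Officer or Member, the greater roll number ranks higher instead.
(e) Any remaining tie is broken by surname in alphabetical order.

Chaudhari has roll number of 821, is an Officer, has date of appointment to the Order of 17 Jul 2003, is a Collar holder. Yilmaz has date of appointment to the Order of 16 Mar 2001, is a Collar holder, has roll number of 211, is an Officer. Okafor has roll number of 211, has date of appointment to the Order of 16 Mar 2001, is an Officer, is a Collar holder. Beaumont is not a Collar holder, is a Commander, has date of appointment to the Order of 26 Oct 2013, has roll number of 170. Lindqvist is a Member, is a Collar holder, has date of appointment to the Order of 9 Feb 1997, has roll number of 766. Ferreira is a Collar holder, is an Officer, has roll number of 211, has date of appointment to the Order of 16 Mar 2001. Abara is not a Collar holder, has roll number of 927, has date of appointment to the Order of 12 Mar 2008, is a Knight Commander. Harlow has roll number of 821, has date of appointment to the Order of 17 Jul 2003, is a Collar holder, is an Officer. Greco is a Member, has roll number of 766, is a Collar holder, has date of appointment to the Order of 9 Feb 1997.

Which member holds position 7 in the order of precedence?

Harlow

By grade within the Order: Abara (Knight Commander); then Beaumont (Commander); then Ferreira, Okafor, Yilmaz, Chaudhari and Harlow (Officer); then Greco and Lindqvist (Member).
Among Ferreira, Okafor, Yilmaz, Chaudhari and Harlow, by date of appointment to the Order (earlier first): Ferreira, Okafor and Yilmaz (16 Mar 2001) before Chaudhari and Harlow (17 Jul 2003).
Ferreira, Okafor and Yilmaz are each a Collar holder, so the next rule applies.
Ferreira, Okafor and Yilmaz all have roll number 211, so the next rule applies.
Among Ferreira, Okafor and Yilmaz, alphabetically by surname: Ferreira before Okafor before Yilmaz.
Chaudhari and Harlow are each a Collar holder, so the next rule applies.
Chaudhari and Harlow both have roll number 821, so the next rule applies.
Among Chaudhari and Harlow, alphabetically by surname: Chaudhari before Harlow.
Greco and Lindqvist both have date of appointment to the Order 9 Feb 1997, so the next rule applies.
Greco and Lindqvist are each a Collar holder, so the next rule applies.
Greco and Lindqvist both have roll number 766, so the next rule applies.
Among Greco and Lindqvist, alphabetically by surname: Greco before Lindqvist.
Order: Abara, Beaumont, Ferreira, Okafor, Yilmaz, Chaudhari, Harlow, Greco, Lindqvist.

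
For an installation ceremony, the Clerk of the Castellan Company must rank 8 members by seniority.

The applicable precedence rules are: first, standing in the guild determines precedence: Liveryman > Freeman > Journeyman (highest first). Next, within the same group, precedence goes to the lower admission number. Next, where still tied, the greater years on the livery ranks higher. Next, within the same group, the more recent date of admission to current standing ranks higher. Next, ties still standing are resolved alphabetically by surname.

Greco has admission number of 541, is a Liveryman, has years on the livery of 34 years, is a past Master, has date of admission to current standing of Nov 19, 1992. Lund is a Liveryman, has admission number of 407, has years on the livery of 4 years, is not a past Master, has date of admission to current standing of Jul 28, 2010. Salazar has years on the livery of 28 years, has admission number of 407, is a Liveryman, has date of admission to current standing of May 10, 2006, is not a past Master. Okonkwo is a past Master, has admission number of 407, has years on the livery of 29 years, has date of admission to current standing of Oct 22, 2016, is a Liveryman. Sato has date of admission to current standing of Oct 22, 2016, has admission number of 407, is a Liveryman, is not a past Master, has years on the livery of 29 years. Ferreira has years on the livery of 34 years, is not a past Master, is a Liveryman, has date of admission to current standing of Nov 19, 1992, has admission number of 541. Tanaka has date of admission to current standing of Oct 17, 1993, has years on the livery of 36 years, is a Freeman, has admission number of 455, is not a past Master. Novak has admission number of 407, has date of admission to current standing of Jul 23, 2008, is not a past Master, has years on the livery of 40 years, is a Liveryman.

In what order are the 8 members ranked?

By standing in the guild: Novak, Okonkwo, Sato, Salazar, Lund, Ferreira and Greco (Liveryman); then Tanaka (Freeman).
Among Novak, Okonkwo, Sato, Salazar, Lund, Ferreira and Greco, by admission number (lower first): Novak, Okonkwo, Sato, Salazar and Lund (407) before Ferreira and Greco (541).
Among Novak, Okonkwo, Sato, Salazar and Lund, by years on the livery (higher first): Novak (40 years) before Okonkwo and Sato (29 years) before Salazar (28 years) before Lund (4 years).
Okonkwo and Sato both have date of admission to current standing Oct 22, 2016, so the next rule applies.
Among Okonkwo and Sato, alphabetically by surname: Okonkwo before Sato.
Ferreira and Greco both have years on the livery 34 years, so the next rule applies.
Ferreira and Greco both have date of admission to current standing Nov 19, 1992, so the next rule applies.
Among Ferreira and Greco, alphabetically by surname: Ferreira before Greco.
Full order: Novak, Okonkwo, Sato, Salazar, Lund, Ferreira, Greco, Tanaka.

Novak, Okonkwo, Sato, Salazar, Lund, Ferreira, Greco, Tanaka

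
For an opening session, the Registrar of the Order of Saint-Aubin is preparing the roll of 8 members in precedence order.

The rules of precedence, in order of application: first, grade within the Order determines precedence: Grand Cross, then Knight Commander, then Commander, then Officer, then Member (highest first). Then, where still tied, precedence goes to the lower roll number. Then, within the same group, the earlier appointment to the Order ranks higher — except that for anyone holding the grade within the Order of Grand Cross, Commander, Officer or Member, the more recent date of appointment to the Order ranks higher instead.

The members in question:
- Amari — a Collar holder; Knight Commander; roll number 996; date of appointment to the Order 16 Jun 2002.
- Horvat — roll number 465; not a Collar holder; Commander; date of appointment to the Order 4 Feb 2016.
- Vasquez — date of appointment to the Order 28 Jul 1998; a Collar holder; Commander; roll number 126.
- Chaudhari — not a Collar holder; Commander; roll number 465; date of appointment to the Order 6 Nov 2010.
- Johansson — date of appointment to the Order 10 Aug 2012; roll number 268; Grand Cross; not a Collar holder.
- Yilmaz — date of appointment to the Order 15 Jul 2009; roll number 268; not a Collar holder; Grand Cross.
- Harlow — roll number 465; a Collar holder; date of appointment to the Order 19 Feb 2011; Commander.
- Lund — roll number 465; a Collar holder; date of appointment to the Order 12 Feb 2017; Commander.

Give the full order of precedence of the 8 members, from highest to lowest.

By grade within the Order: Johansson and Yilmaz (Grand Cross); then Amari (Knight Commander); then Vasquez, Lund, Horvat, Harlow and Chaudhari (Commander).
Johansson and Yilmaz both have roll number 268, so the next rule applies.
Among Johansson and Yilmaz, by date of appointment to the Order (later first) (reversed rule for this group): Johansson (10 Aug 2012) before Yilmaz (15 Jul 2009).
Among Vasquez, Lund, Horvat, Harlow and Chaudhari, by roll number (lower first): Vasquez (126) before Lund, Horvat, Harlow and Chaudhari (465).
Among Lund, Horvat, Harlow and Chaudhari, by date of appointment to the Order (later first) (reversed rule for this group): Lund (12 Feb 2017) before Horvat (4 Feb 2016) before Harlow (19 Feb 2011) before Chaudhari (6 Nov 2010).
Full order: Johansson, Yilmaz, Amari, Vasquez, Lund, Horvat, Harlow, Chaudhari.

Johansson, Yilmaz, Amari, Vasquez, Lund, Horvat, Harlow, Chaudhari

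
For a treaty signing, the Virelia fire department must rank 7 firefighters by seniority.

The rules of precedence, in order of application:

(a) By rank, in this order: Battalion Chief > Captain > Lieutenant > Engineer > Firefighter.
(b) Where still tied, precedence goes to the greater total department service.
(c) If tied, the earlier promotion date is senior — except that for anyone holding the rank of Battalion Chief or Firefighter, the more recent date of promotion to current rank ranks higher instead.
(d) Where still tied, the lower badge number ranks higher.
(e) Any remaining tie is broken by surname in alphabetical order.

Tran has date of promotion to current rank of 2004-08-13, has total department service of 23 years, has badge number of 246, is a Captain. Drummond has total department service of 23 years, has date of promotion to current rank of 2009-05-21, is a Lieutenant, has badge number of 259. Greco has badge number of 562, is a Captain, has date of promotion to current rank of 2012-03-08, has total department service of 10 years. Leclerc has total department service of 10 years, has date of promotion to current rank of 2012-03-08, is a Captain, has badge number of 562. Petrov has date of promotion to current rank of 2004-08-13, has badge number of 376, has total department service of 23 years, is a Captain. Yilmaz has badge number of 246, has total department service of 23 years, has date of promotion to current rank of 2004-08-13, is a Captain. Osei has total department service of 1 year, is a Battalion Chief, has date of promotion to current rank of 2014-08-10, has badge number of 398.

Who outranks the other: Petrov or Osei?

By rank: Osei (Battalion Chief); then Tran, Yilmaz, Petrov, Greco and Leclerc (Captain); then Drummond (Lieutenant).
Among Tran, Yilmaz, Petrov, Greco and Leclerc, by total department service (higher first): Tran, Yilmaz and Petrov (23 years) before Greco and Leclerc (10 years).
Tran, Yilmaz and Petrov all have date of promotion to current rank 2004-08-13, so the next rule applies.
Among Tran, Yilmaz and Petrov, by badge number (lower first): Tran and Yilmaz (246) before Petrov (376).
Among Tran and Yilmaz, alphabetically by surname: Tran before Yilmaz.
Greco and Leclerc both have date of promotion to current rank 2012-03-08, so the next rule applies.
Greco and Leclerc both have badge number 562, so the next rule applies.
Among Greco and Leclerc, alphabetically by surname: Greco before Leclerc.
So Osei takes precedence.

Osei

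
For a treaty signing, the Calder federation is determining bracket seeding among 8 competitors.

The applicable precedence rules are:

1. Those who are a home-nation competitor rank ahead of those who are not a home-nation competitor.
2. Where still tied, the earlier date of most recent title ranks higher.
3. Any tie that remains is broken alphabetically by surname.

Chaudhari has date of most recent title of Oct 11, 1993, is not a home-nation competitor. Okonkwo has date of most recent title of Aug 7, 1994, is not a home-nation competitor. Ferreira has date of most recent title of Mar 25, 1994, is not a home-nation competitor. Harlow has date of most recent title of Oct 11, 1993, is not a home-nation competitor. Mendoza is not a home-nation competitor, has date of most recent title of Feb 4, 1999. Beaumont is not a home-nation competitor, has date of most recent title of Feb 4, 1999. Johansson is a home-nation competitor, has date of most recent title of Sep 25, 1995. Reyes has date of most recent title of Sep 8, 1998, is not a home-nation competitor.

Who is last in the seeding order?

By the first rule: Johansson (a home-nation competitor); then Chaudhari, Harlow, Ferreira, Okonkwo, Reyes, Beaumont and Mendoza (each not a home-nation competitor).
Among Chaudhari, Harlow, Ferreira, Okonkwo, Reyes, Beaumont and Mendoza, by date of most recent title (earlier first): Chaudhari and Harlow (Oct 11, 1993) before Ferreira (Mar 25, 1994) before Okonkwo (Aug 7, 1994) before Reyes (Sep 8, 1998) before Beaumont and Mendoza (Feb 4, 1999).
Among Chaudhari and Harlow, alphabetically by surname: Chaudhari before Harlow.
Among Beaumont and Mendoza, alphabetically by surname: Beaumont before Mendoza.
Order: Johansson, Chaudhari, Harlow, Ferreira, Okonkwo, Reyes, Beaumont, Mendoza.

Mendoza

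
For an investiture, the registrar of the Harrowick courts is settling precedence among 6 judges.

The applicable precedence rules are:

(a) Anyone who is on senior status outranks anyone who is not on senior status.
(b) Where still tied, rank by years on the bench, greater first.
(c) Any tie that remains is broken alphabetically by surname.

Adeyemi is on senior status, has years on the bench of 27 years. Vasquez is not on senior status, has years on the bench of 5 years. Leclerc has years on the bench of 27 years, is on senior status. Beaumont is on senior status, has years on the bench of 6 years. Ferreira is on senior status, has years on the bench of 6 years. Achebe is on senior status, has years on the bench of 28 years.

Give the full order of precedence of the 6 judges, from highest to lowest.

Achebe, Adeyemi, Leclerc, Beaumont, Ferreira, Vasquez

By the first rule: Achebe, Adeyemi, Leclerc, Beaumont and Ferreira (each on senior status); then Vasquez (not on senior status).
Among Achebe, Adeyemi, Leclerc, Beaumont and Ferreira, by years on the bench (higher first): Achebe (28 years) before Adeyemi and Leclerc (27 years) before Beaumont and Ferreira (6 years).
Among Adeyemi and Leclerc, alphabetically by surname: Adeyemi before Leclerc.
Among Beaumont and Ferreira, alphabetically by surname: Beaumont before Ferreira.
Full order: Achebe, Adeyemi, Leclerc, Beaumont, Ferreira, Vasquez.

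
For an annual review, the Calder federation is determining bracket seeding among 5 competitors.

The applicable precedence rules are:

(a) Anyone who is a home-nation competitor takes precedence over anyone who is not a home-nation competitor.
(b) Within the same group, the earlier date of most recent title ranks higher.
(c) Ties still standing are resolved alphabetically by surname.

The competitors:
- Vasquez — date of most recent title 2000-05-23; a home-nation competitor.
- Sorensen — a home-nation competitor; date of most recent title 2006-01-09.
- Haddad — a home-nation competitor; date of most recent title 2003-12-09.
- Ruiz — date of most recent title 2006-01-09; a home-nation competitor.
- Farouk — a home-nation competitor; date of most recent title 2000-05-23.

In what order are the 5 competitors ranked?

Farouk, Vasquez, Haddad, Ruiz, Sorensen

By the first rule: Farouk, Vasquez, Haddad, Ruiz and Sorensen (each a home-nation competitor).
Among Farouk, Vasquez, Haddad, Ruiz and Sorensen, by date of most recent title (earlier first): Farouk and Vasquez (2000-05-23) before Haddad (2003-12-09) before Ruiz and Sorensen (2006-01-09).
Among Farouk and Vasquez, alphabetically by surname: Farouk before Vasquez.
Among Ruiz and Sorensen, alphabetically by surname: Ruiz before Sorensen.
Full order: Farouk, Vasquez, Haddad, Ruiz, Sorensen.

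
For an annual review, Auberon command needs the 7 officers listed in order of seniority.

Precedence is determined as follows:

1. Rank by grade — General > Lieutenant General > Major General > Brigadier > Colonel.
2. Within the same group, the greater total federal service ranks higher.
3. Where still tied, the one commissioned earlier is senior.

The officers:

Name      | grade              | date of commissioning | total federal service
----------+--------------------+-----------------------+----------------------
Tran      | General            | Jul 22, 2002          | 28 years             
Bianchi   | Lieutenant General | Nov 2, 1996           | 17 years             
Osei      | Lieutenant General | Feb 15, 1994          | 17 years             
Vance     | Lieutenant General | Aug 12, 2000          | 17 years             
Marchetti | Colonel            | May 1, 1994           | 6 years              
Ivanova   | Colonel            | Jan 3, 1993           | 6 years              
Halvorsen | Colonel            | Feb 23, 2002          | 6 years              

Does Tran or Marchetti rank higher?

By grade: Tran (General); then Osei, Bianchi and Vance (Lieutenant General); then Ivanova, Marchetti and Halvorsen (Colonel).
Osei, Bianchi and Vance all have total federal service 17 years, so the next rule applies.
Among Osei, Bianchi and Vance, by date of commissioning (earlier first): Osei (Feb 15, 1994) before Bianchi (Nov 2, 1996) before Vance (Aug 12, 2000).
Ivanova, Marchetti and Halvorsen all have total federal service 6 years, so the next rule applies.
Among Ivanova, Marchetti and Halvorsen, by date of commissioning (earlier first): Ivanova (Jan 3, 1993) before Marchetti (May 1, 1994) before Halvorsen (Feb 23, 2002).
So Tran takes precedence.

Tran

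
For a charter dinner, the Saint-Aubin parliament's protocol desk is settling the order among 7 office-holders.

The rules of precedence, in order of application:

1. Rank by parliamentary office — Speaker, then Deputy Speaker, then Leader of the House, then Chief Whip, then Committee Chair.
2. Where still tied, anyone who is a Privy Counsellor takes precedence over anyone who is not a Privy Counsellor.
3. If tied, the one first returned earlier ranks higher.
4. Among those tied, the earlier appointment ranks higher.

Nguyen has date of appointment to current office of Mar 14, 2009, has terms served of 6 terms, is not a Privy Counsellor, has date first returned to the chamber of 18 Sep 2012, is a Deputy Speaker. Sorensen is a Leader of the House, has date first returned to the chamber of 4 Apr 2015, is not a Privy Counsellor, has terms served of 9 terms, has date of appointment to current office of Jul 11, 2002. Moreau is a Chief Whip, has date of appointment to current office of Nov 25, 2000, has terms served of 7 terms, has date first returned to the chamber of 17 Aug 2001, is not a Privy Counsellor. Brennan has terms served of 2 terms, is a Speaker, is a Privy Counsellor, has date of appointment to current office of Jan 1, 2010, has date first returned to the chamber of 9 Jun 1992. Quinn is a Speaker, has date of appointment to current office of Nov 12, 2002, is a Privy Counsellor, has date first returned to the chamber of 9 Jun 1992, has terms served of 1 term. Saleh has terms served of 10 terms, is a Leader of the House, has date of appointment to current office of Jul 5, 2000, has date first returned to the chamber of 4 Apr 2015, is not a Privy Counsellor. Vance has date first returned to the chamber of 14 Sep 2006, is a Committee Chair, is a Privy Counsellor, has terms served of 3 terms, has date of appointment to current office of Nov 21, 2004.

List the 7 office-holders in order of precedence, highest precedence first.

By parliamentary office: Quinn and Brennan (Speaker); then Nguyen (Deputy Speaker); then Saleh and Sorensen (Leader of the House); then Moreau (Chief Whip); then Vance (Committee Chair).
Quinn and Brennan are each a Privy Counsellor, so the next rule applies.
Quinn and Brennan both have date first returned to the chamber 9 Jun 1992, so the next rule applies.
Among Quinn and Brennan, by date of appointment to current office (earlier first): Quinn (Nov 12, 2002) before Brennan (Jan 1, 2010).
Saleh and Sorensen are each not a Privy Counsellor, so the next rule applies.
Saleh and Sorensen both have date first returned to the chamber 4 Apr 2015, so the next rule applies.
Among Saleh and Sorensen, by date of appointment to current office (earlier first): Saleh (Jul 5, 2000) before Sorensen (Jul 11, 2002).
Full order: Quinn, Brennan, Nguyen, Saleh, Sorensen, Moreau, Vance.

Quinn, Brennan, Nguyen, Saleh, Sorensen, Moreau, Vance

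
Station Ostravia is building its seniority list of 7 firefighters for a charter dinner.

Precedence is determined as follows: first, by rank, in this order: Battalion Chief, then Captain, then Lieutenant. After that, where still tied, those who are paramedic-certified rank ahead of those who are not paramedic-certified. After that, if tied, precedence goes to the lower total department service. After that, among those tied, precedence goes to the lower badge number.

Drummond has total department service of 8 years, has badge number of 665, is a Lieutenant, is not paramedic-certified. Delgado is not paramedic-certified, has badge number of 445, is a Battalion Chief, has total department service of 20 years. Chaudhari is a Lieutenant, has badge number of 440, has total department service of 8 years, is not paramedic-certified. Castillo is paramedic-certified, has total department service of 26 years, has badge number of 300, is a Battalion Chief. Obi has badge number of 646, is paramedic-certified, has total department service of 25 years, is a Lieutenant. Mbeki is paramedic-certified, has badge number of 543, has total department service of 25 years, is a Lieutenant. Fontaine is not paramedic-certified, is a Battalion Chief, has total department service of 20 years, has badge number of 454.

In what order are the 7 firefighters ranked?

By rank: Castillo, Delgado and Fontaine (Battalion Chief); then Mbeki, Obi, Chaudhari and Drummond (Lieutenant).
Among Castillo, Delgado and Fontaine, paramedic-certified before not paramedic-certified: Castillo (paramedic-certified) before Delgado and Fontaine (not paramedic-certified).
Delgado and Fontaine both have total department service 20 years, so the next rule applies.
Among Delgado and Fontaine, by badge number (lower first): Delgado (445) before Fontaine (454).
Among Mbeki, Obi, Chaudhari and Drummond, paramedic-certified before not paramedic-certified: Mbeki and Obi (paramedic-certified) before Chaudhari and Drummond (not paramedic-certified).
Mbeki and Obi both have total department service 25 years, so the next rule applies.
Among Mbeki and Obi, by badge number (lower first): Mbeki (543) before Obi (646).
Chaudhari and Drummond both have total department service 8 years, so the next rule applies.
Among Chaudhari and Drummond, by badge number (lower first): Chaudhari (440) before Drummond (665).
Full order: Castillo, Delgado, Fontaine, Mbeki, Obi, Chaudhari, Drummond.

Castillo, Delgado, Fontaine, Mbeki, Obi, Chaudhari, Drummond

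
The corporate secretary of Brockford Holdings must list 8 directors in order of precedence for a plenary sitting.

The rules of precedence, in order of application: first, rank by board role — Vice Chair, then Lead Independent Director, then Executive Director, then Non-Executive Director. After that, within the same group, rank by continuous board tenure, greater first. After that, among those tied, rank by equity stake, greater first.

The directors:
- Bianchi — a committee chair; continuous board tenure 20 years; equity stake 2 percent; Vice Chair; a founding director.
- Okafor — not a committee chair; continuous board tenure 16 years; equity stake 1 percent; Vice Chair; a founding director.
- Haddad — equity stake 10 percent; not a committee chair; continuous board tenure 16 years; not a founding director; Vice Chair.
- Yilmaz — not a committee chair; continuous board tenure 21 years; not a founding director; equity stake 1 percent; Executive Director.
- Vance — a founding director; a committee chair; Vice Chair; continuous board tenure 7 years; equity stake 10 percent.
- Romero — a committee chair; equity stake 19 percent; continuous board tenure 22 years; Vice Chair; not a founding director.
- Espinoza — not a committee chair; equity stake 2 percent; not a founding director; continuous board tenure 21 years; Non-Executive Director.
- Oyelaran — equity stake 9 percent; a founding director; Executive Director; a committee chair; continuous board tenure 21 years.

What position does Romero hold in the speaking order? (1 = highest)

By board role: Romero, Bianchi, Haddad, Okafor and Vance (Vice Chair); then Oyelaran and Yilmaz (Executive Director); then Espinoza (Non-Executive Director).
Among Romero, Bianchi, Haddad, Okafor and Vance, by continuous board tenure (higher first): Romero (22 years) before Bianchi (20 years) before Haddad and Okafor (16 years) before Vance (7 years).
Among Haddad and Okafor, by equity stake (higher first): Haddad (10 percent) before Okafor (1 percent).
Oyelaran and Yilmaz both have continuous board tenure 21 years, so the next rule applies.
Among Oyelaran and Yilmaz, by equity stake (higher first): Oyelaran (9 percent) before Yilmaz (1 percent).
Order: Romero, Bianchi, Haddad, Okafor, Vance, Oyelaran, Yilmaz, Espinoza. So position 1.

1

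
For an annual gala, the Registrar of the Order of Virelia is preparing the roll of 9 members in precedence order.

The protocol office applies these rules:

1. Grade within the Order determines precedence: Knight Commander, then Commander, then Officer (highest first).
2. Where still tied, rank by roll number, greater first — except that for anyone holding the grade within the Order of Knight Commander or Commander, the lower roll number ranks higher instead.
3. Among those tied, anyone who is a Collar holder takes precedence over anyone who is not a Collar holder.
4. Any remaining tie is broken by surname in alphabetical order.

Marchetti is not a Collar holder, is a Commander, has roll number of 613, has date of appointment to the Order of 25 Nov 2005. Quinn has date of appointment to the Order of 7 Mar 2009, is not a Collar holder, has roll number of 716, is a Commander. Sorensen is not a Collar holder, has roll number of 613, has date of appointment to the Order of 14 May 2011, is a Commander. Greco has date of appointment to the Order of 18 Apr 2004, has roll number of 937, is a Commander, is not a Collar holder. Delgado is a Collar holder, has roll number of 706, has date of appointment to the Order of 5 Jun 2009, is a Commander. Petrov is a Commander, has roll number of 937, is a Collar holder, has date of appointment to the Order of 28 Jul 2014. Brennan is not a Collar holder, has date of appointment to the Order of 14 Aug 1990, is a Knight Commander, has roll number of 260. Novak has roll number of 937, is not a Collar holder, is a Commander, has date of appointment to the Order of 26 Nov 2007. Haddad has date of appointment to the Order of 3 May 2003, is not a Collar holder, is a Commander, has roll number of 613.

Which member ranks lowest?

Novak

By grade within the Order: Brennan (Knight Commander); then Haddad, Marchetti, Sorensen, Delgado, Quinn, Petrov, Greco and Novak (Commander).
Among Haddad, Marchetti, Sorensen, Delgado, Quinn, Petrov, Greco and Novak, by roll number (lower first) (reversed rule for this group): Haddad, Marchetti and Sorensen (613) before Delgado (706) before Quinn (716) before Petrov, Greco and Novak (937).
Haddad, Marchetti and Sorensen are each not a Collar holder, so the next rule applies.
Among Haddad, Marchetti and Sorensen, alphabetically by surname: Haddad before Marchetti before Sorensen.
Among Petrov, Greco and Novak, a Collar holder before not a Collar holder: Petrov (a Collar holder) before Greco and Novak (not a Collar holder).
Among Greco and Novak, alphabetically by surname: Greco before Novak.
Order: Brennan, Haddad, Marchetti, Sorensen, Delgado, Quinn, Petrov, Greco, Novak.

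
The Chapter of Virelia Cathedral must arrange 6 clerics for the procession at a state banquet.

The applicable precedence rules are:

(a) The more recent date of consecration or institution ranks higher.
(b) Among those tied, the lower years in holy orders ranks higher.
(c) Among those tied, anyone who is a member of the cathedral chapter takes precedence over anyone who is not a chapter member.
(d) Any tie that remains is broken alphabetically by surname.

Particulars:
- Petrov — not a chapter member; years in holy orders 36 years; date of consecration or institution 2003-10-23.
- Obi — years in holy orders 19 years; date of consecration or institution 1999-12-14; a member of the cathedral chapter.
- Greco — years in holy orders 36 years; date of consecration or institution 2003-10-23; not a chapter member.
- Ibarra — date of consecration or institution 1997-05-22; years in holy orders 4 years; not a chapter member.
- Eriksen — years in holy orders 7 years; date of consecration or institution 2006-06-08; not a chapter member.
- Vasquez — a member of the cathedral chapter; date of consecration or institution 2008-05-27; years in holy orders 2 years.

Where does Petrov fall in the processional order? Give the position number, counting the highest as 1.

4

By date of consecration or institution (later first): Vasquez (2008-05-27); then Eriksen (2006-06-08); then Greco and Petrov (both 2003-10-23); then Obi (1999-12-14); then Ibarra (1997-05-22).
Greco and Petrov both have years in holy orders 36 years, so the next rule applies.
Greco and Petrov are each not a chapter member, so the next rule applies.
Among Greco and Petrov, alphabetically by surname: Greco before Petrov.
Order: Vasquez, Eriksen, Greco, Petrov, Obi, Ibarra. So position 4.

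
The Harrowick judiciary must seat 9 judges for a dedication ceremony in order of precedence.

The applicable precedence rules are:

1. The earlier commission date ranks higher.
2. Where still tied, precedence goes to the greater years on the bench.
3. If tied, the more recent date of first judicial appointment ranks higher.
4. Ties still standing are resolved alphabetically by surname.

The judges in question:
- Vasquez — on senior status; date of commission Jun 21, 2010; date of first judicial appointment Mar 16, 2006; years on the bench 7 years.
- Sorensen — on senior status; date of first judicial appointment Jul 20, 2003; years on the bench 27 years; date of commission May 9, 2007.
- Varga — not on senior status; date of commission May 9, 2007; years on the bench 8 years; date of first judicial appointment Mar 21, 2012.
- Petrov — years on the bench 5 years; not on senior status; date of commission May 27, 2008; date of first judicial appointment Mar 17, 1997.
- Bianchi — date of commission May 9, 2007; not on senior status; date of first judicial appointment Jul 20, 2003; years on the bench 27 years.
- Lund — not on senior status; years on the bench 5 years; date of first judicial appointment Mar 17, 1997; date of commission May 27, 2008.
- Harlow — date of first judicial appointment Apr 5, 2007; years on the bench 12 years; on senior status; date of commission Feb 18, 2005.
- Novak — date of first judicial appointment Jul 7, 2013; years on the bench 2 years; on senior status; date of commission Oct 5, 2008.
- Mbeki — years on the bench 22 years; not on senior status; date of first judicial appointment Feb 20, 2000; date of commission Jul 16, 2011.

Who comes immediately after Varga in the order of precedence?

By date of commission (earlier first): Harlow (Feb 18, 2005); then Bianchi, Sorensen and Varga (each May 9, 2007); then Lund and Petrov (both May 27, 2008); then Novak (Oct 5, 2008); then Vasquez (Jun 21, 2010); then Mbeki (Jul 16, 2011).
Among Bianchi, Sorensen and Varga, by years on the bench (higher first): Bianchi and Sorensen (27 years) before Varga (8 years).
Bianchi and Sorensen both have date of first judicial appointment Jul 20, 2003, so the next rule applies.
Among Bianchi and Sorensen, alphabetically by surname: Bianchi before Sorensen.
Lund and Petrov both have years on the bench 5 years, so the next rule applies.
Lund and Petrov both have date of first judicial appointment Mar 17, 1997, so the next rule applies.
Among Lund and Petrov, alphabetically by surname: Lund before Petrov.
Order: Harlow, Bianchi, Sorensen, Varga, Lund, Petrov, Novak, Vasquez, Mbeki.

Lund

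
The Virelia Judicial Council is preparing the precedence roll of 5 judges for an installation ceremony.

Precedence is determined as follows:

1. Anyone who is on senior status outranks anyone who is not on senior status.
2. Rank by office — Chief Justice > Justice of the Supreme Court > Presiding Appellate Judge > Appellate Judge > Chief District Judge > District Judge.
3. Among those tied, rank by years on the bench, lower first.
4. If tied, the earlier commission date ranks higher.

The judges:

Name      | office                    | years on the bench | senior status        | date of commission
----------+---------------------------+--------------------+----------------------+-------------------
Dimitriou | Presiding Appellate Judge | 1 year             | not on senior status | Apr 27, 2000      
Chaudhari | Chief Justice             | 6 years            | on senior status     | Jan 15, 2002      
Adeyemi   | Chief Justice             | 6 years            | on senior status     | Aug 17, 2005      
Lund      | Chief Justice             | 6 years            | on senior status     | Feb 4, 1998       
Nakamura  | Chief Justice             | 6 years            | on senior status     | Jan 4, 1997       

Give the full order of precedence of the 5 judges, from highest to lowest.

By the first rule: Nakamura, Lund, Chaudhari and Adeyemi (each on senior status); then Dimitriou (not on senior status).
Nakamura, Lund, Chaudhari and Adeyemi are each Chief Justice, so the next rule applies.
Nakamura, Lund, Chaudhari and Adeyemi all have years on the bench 6 years, so the next rule applies.
Among Nakamura, Lund, Chaudhari and Adeyemi, by date of commission (earlier first): Nakamura (Jan 4, 1997) before Lund (Feb 4, 1998) before Chaudhari (Jan 15, 2002) before Adeyemi (Aug 17, 2005).
Full order: Nakamura, Lund, Chaudhari, Adeyemi, Dimitriou.

Nakamura, Lund, Chaudhari, Adeyemi, Dimitriou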